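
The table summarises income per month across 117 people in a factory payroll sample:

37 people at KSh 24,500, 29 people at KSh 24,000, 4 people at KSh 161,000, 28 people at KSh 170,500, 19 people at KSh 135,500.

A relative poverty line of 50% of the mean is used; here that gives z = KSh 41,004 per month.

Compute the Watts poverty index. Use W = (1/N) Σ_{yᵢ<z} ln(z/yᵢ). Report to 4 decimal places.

Below z: 29×KSh 24,000, 37×KSh 24,500 (q = 66 of N = 117).
Log shortfalls: ln(41004/24000) = 0.5356 (×29); ln(41004/24500) = 0.5150 (×37).
W = 34.587729 / 117 = 0.2956.

0.2956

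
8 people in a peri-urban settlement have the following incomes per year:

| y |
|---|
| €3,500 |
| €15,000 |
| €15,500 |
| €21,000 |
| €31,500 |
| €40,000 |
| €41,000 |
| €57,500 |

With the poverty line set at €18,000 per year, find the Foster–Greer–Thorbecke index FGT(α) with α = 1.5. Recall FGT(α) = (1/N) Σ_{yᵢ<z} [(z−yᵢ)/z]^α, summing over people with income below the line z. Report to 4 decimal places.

Below the line: €3,500, €15,000, €15,500 (q = 3 of N = 8).
Gap ratios (z−y)/z: (18000−3500)/18000 = 0.8056; (18000−15000)/18000 = 0.1667; (18000−15500)/18000 = 0.1389.
Raised to α = 1.5: 0.72301; 0.06804; 0.05176.
Sum = 0.842810; FGT(1.5) = 0.842810 / 8 = 0.1054.

0.1054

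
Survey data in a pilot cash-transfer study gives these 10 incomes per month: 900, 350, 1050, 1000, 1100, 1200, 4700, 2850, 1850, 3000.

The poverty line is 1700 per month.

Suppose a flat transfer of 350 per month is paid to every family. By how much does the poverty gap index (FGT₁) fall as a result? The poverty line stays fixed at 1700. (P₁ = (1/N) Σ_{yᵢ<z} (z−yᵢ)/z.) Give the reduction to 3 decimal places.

0.124

Before: below the line — 350, 900, 1000, 1050, 1100, 1200; poverty gap index (FGT₁) = 0.27059.
After the 350 transfer: below the line — 700, 1250, 1350, 1400, 1450, 1550; poverty gap index (FGT₁) = 0.14706.
Reduction = 0.27059 − 0.14706 = 0.124.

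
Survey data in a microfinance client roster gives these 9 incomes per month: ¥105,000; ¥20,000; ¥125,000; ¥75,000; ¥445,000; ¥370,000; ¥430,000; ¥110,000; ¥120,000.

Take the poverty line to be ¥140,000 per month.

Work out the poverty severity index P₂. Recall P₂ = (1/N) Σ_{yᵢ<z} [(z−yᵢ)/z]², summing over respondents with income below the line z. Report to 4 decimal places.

0.1212

Poor units: ¥20,000, ¥75,000, ¥105,000, ¥110,000, ¥120,000, ¥125,000 (q = 6 of N = 9).
Gap ratios (z−y)/z: (140000−20000)/140000 = 0.8571; (140000−75000)/140000 = 0.4643; (140000−105000)/140000 = 0.2500; (140000−110000)/140000 = 0.2143; (140000−120000)/140000 = 0.1429; (140000−125000)/140000 = 0.1071.
Squared: 0.7347; 0.2156; 0.0625; 0.0459; 0.0204; 0.0115.
Sum = 1.090561; P₂ = 1.090561 / 9 = 0.1212.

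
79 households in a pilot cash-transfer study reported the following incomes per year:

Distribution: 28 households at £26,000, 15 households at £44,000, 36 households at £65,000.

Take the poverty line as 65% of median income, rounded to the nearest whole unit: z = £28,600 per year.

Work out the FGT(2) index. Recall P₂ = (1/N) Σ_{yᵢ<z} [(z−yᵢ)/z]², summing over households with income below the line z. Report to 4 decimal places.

0.0029

Incomes under z: 28×£26,000 (q = 28 of N = 79).
Shortfall ratios: (28600−26000)/28600 = 0.0909 (×28).
Squared: 0.0083 (×28).
Sum = 0.231405; P₂ = 0.231405 / 79 = 0.0029.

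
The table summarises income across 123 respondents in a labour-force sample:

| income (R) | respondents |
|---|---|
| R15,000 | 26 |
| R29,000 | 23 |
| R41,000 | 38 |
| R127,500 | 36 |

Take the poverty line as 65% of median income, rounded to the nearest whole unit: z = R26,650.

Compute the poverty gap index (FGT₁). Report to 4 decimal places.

Below the line: 26×R15,000 (q = 26 of N = 123).
Shortfall ratios: (26650−15000)/26650 = 0.4371 (×26).
Σ = 11.365854. Dividing by the full population N = 123 gives P₁ = 0.0924.

0.0924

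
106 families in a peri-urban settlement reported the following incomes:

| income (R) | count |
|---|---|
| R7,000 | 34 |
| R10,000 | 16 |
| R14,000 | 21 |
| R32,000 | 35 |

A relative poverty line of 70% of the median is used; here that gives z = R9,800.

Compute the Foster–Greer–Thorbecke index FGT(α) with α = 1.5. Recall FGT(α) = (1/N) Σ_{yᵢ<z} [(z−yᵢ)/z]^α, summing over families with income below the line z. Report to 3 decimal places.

0.049

Below the line: 34×R7,000 (q = 34 of N = 106).
Shortfall ratios: (9800−7000)/9800 = 0.2857 (×34).
Raised to α = 1.5: 0.15272 (×34).
Sum = 5.192504; FGT(1.5) = 5.192504 / 106 = 0.049.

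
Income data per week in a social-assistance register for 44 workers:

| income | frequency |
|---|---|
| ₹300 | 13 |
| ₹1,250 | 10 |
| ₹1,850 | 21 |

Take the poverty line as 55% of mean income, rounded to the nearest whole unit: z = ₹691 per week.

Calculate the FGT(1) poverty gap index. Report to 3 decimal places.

Below z: 13×₹300 (q = 13 of N = 44).
Normalized shortfalls: (691−300)/691 = 0.5658 (×13).
Sum of shortfalls = 7.356006; P₁ averages over all N: 7.356006 / 44 = 0.167.

0.167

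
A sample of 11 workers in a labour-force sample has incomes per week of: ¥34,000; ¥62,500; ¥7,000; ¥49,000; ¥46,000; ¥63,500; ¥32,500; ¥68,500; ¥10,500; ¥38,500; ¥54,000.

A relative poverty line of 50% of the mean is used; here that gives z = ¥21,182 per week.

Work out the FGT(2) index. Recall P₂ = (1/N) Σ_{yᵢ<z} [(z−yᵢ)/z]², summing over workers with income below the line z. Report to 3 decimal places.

0.064

Poor units: ¥7,000, ¥10,500 (q = 2 of N = 11).
Shortfall ratios: (21182−7000)/21182 = 0.6695; (21182−10500)/21182 = 0.5043.
Squared: 0.4483; 0.2543.
Sum = 0.702586; P₂ = 0.702586 / 11 = 0.064.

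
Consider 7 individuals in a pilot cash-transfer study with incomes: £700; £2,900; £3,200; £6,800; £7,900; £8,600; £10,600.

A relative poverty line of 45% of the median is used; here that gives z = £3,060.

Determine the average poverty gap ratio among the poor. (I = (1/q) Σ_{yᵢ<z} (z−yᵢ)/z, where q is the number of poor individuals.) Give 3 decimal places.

0.412

Incomes under z: £700, £2,900 (q = 2 of N = 7).
Relative gaps: 0.7712, 0.0523; sum = 0.823529.
The income-gap ratio divides by q (the poor only): 0.823529 / 2 = 0.412.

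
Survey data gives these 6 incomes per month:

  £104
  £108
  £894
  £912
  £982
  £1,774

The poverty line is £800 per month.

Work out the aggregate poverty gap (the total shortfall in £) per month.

£1,388

Below z: £104, £108 (q = 2 of N = 6).
Individual gaps: 800−104 = 696; 800−108 = 692.
Aggregate gap = £1,388.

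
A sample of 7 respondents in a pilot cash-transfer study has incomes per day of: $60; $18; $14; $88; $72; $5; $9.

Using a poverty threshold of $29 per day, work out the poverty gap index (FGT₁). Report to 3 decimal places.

Below z: $5, $9, $14, $18 (q = 4 of N = 7).
Relative gaps: (29−5)/29 = 0.8276; (29−9)/29 = 0.6897; (29−14)/29 = 0.5172; (29−18)/29 = 0.3793.
Σ = 2.413793. Dividing by the full population N = 7 gives P₁ = 0.345.

0.345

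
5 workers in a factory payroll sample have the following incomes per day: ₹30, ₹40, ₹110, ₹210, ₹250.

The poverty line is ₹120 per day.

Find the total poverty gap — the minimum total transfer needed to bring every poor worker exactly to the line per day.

Poor units: ₹30, ₹40, ₹110 (q = 3 of N = 5).
Individual gaps: 120−30 = 90; 120−40 = 80; 120−110 = 10.
Aggregate gap = ₹180.

₹180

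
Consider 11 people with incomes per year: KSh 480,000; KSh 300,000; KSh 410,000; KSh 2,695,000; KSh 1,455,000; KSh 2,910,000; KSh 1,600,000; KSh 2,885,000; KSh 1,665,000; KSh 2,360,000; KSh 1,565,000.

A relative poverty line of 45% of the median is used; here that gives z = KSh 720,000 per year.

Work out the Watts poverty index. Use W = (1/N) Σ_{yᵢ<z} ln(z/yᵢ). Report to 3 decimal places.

0.168

Below the line: KSh 300,000, KSh 410,000, KSh 480,000 (q = 3 of N = 11).
ln(z/y) terms: ln(720000/300000) = 0.8755; ln(720000/410000) = 0.5631; ln(720000/480000) = 0.4055.
W = 1.844028 / 11 = 0.168.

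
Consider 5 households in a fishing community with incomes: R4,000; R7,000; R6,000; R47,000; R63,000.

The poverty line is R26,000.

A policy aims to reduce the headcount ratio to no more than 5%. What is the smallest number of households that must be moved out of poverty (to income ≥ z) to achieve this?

3 of the 5 households are poor, so H = 3/5 = 0.600.
A headcount ratio of at most 5% allows at most ⌊0.05 × 5⌋ = 0 poor households.
So at least 3 − 0 = 3 must be lifted.

3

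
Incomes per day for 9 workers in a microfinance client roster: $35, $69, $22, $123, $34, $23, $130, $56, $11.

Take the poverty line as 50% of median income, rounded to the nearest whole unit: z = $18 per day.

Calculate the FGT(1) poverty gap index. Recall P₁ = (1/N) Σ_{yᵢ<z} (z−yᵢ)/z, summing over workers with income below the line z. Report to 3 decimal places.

0.043

Below the line: $11 (q = 1 of N = 9).
Normalized shortfalls: (18−11)/18 = 0.3889.
Sum of shortfalls = 0.388889; P₁ averages over all N: 0.388889 / 9 = 0.043.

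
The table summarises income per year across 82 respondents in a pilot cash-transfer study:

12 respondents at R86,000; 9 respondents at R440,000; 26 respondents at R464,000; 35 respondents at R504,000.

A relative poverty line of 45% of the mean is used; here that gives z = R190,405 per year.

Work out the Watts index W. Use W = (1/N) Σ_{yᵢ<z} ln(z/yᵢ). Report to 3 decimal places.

Below the line: 12×R86,000 (q = 12 of N = 82).
ln(z/y) terms: ln(190405/86000) = 0.7948 (×12).
W = 9.537673 / 82 = 0.116.

0.116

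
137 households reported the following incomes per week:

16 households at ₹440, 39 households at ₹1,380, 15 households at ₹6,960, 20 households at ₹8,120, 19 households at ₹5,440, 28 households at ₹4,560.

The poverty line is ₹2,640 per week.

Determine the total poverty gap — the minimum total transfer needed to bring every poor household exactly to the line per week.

₹84,340

Poor units: 16×₹440, 39×₹1,380 (q = 55 of N = 137).
Individual gaps: 16×(2640−440) = 35200; 39×(2640−1380) = 49140.
Aggregate gap = ₹84,340.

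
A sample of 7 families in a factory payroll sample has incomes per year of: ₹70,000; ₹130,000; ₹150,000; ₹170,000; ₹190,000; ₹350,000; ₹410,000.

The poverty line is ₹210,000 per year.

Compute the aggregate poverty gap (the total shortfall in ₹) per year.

Below z: ₹70,000, ₹130,000, ₹150,000, ₹170,000, ₹190,000 (q = 5 of N = 7).
Individual gaps: 210000−70000 = 140000; 210000−130000 = 80000; 210000−150000 = 60000; 210000−170000 = 40000; 210000−190000 = 20000.
Aggregate gap = ₹340,000.

₹340,000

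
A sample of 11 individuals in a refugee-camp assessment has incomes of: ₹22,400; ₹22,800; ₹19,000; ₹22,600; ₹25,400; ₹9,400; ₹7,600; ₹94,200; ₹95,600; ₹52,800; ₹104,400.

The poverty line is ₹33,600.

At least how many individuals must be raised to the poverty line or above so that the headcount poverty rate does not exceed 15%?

7 of the 11 individuals are poor, so H = 7/11 = 0.636.
A headcount ratio of at most 15% allows at most ⌊0.15 × 11⌋ = 1 poor individuals.
So at least 7 − 1 = 6 must be lifted.

6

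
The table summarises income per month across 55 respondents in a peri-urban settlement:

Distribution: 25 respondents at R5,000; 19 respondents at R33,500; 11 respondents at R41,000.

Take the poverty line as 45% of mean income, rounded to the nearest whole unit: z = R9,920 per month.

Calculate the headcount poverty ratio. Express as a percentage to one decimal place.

45.5%

25 of the 55 respondents have income below R9,920.
H = 25/55 = 45.5%.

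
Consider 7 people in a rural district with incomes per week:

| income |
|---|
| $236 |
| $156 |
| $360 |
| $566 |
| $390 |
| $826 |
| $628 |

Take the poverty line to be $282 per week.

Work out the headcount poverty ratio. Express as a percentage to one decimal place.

2 of the 7 people have income below $282.
H = 2/7 = 28.6%.

28.6%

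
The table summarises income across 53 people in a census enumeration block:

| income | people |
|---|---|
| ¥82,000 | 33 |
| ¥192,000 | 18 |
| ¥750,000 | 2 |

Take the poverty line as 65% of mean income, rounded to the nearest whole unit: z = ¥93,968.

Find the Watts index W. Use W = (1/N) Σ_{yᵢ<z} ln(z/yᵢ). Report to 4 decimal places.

0.0848

Below z: 33×¥82,000 (q = 33 of N = 53).
Log gaps: ln(93968/82000) = 0.1362 (×33).
W = 4.495757 / 53 = 0.0848.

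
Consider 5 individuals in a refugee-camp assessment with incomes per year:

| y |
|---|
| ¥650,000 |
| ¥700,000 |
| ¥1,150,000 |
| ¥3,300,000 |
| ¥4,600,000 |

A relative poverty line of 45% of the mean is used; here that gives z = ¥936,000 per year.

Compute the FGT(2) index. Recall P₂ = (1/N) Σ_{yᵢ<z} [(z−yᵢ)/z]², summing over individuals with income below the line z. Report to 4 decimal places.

0.0314

Incomes under z: ¥650,000, ¥700,000 (q = 2 of N = 5).
Normalized shortfalls: (936000−650000)/936000 = 0.3056; (936000−700000)/936000 = 0.2521.
Squared: 0.0934; 0.0636.
Sum = 0.156937; P₂ = 0.156937 / 5 = 0.0314.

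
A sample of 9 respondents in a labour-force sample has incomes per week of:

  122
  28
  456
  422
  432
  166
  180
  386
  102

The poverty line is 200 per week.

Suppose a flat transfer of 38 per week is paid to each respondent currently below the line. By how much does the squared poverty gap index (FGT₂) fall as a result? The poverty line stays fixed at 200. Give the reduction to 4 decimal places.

0.0658

Before: below the line — 28, 102, 122, 166, 180; squared poverty gap index (FGT₂) = 0.130078.
After the 38 transfer: below the line — 66, 140, 160; squared poverty gap index (FGT₂) = 0.064322.
Reduction = 0.130078 − 0.064322 = 0.0658.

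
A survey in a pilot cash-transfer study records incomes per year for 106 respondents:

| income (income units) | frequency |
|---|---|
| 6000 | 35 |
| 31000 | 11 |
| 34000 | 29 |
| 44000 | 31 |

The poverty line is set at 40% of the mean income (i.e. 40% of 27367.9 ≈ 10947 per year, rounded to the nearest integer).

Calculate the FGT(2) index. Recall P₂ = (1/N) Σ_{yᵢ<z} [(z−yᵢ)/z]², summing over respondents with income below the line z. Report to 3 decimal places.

0.067

Poor units: 35×6000 (q = 35 of N = 106).
Normalized shortfalls: (10947−6000)/10947 = 0.4519 (×35).
Squared: 0.2042 (×35).
Sum = 7.147623; P₂ = 7.147623 / 106 = 0.067.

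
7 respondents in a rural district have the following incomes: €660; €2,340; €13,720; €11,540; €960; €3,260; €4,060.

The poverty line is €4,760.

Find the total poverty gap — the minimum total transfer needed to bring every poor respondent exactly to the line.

€12,520

Below the line: €660, €960, €2,340, €3,260, €4,060 (q = 5 of N = 7).
Individual gaps: 4760−660 = 4100; 4760−960 = 3800; 4760−2340 = 2420; 4760−3260 = 1500; 4760−4060 = 700.
Aggregate gap = €12,520.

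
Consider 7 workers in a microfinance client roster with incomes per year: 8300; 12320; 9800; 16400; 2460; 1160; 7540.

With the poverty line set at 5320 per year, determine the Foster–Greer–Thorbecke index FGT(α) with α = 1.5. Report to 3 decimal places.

Below the line: 1160, 2460 (q = 2 of N = 7).
Shortfall ratios: (5320−1160)/5320 = 0.7820; (5320−2460)/5320 = 0.5376.
Raised to α = 1.5: 0.69147; 0.39417.
Sum = 1.085637; FGT(1.5) = 1.085637 / 7 = 0.155.

0.155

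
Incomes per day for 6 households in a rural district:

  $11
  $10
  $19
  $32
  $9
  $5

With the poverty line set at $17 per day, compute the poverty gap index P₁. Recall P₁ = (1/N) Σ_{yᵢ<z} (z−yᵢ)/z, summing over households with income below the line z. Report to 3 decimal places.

Poor units: $5, $9, $10, $11 (q = 4 of N = 6).
Relative gaps: (17−5)/17 = 0.7059; (17−9)/17 = 0.4706; (17−10)/17 = 0.4118; (17−11)/17 = 0.3529.
Σ = 1.941176. Dividing by the full population N = 6 gives P₁ = 0.324.

0.324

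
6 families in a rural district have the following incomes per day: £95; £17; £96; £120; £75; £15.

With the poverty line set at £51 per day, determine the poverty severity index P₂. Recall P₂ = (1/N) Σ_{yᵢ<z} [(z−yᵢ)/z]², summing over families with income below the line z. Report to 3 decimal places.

0.157

Below z: £15, £17 (q = 2 of N = 6).
Normalized shortfalls: (51−15)/51 = 0.7059; (51−17)/51 = 0.6667.
Squared: 0.4983; 0.4444.
Sum = 0.942714; P₂ = 0.942714 / 6 = 0.157.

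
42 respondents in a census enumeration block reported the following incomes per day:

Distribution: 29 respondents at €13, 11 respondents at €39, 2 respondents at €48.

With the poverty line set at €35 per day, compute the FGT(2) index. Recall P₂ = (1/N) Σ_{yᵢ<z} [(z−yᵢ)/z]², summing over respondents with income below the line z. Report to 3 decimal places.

Poor units: 29×€13 (q = 29 of N = 42).
Shortfall ratios: (35−13)/35 = 0.6286 (×29).
Squared: 0.3951 (×29).
Sum = 11.457959; P₂ = 11.457959 / 42 = 0.273.

0.273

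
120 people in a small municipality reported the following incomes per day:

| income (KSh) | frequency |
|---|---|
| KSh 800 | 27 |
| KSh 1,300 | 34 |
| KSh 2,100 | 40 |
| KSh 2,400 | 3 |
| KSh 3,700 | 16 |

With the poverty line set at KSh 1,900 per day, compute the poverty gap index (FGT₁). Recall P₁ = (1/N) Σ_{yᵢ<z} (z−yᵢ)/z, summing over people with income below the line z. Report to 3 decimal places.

0.220

Below z: 27×KSh 800, 34×KSh 1,300 (q = 61 of N = 120).
Gap ratios (z−y)/z: (1900−800)/1900 = 0.5789 (×27); (1900−1300)/1900 = 0.3158 (×34).
Sum of shortfalls = 26.368421; P₁ averages over all N: 26.368421 / 120 = 0.220.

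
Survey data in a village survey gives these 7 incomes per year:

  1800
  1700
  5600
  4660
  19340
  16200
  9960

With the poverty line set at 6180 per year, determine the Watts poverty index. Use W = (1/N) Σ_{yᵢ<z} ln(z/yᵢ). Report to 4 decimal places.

Incomes under z: 1700, 1800, 4660, 5600 (q = 4 of N = 7).
Log gaps: ln(6180/1700) = 1.2907; ln(6180/1800) = 1.2335; ln(6180/4660) = 0.2823; ln(6180/5600) = 0.0986.
W = 2.905076 / 7 = 0.4150.

0.4150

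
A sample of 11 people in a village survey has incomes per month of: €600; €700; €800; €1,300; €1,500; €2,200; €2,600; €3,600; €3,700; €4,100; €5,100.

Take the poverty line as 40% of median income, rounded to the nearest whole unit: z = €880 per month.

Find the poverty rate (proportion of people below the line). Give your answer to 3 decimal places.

3 of the 11 people have income below €880.
H = 3/11 = 0.273.

0.273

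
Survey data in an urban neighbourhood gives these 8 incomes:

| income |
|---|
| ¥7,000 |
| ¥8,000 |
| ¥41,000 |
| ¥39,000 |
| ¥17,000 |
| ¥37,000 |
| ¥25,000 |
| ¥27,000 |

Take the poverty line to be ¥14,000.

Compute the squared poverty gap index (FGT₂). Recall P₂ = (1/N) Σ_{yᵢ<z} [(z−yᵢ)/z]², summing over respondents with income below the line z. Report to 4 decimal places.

0.0542

Below z: ¥7,000, ¥8,000 (q = 2 of N = 8).
Relative gaps: (14000−7000)/14000 = 0.5000; (14000−8000)/14000 = 0.4286.
Squared: 0.2500; 0.1837.
Sum = 0.433673; P₂ = 0.433673 / 8 = 0.0542.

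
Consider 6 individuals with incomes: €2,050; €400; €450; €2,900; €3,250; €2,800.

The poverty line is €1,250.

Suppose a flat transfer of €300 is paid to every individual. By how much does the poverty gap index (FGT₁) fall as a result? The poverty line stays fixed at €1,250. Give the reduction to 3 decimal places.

0.080

Before: below the line — €400, €450; poverty gap index (FGT₁) = 0.22000.
After the €300 transfer: below the line — €700, €750; poverty gap index (FGT₁) = 0.14000.
Reduction = 0.22000 − 0.14000 = 0.080.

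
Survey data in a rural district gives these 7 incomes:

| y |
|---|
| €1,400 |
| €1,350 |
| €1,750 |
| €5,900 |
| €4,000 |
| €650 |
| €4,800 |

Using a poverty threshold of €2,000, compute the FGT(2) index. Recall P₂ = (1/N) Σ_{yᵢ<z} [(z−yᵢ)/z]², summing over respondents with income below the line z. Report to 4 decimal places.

Below the line: €650, €1,350, €1,400, €1,750 (q = 4 of N = 7).
Relative gaps: (2000−650)/2000 = 0.6750; (2000−1350)/2000 = 0.3250; (2000−1400)/2000 = 0.3000; (2000−1750)/2000 = 0.1250.
Squared: 0.4556; 0.1056; 0.0900; 0.0156.
Sum = 0.666875; P₂ = 0.666875 / 7 = 0.0953.

0.0953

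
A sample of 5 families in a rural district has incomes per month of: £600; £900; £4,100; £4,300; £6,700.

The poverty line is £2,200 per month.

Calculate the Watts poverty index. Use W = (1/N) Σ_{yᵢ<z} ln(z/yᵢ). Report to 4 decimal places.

0.4386

Below z: £600, £900 (q = 2 of N = 5).
ln(z/y) terms: ln(2200/600) = 1.2993; ln(2200/900) = 0.8938.
W = 2.193101 / 5 = 0.4386.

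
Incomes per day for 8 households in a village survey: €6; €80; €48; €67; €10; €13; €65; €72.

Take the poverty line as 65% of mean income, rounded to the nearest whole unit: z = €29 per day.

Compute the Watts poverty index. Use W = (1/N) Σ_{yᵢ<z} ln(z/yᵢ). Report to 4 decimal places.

Below z: €6, €10, €13 (q = 3 of N = 8).
Log shortfalls: ln(29/6) = 1.5755; ln(29/10) = 1.0647; ln(29/13) = 0.8023.
W = 3.442594 / 8 = 0.4303.

0.4303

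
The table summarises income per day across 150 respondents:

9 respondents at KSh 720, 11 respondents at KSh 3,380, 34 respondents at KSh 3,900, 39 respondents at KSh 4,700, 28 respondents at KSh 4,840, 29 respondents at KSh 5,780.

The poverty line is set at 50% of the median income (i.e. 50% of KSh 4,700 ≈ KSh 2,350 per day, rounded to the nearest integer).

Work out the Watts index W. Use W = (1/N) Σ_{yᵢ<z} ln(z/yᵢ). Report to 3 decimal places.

Incomes under z: 9×KSh 720 (q = 9 of N = 150).
Log shortfalls: ln(2350/720) = 1.1829 (×9).
W = 10.646275 / 150 = 0.071.

0.071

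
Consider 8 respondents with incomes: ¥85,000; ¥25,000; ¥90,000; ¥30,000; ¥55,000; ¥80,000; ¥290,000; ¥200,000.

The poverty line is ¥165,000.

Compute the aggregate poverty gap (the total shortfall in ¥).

¥625,000

Poor units: ¥25,000, ¥30,000, ¥55,000, ¥80,000, ¥85,000, ¥90,000 (q = 6 of N = 8).
Individual gaps: 165000−25000 = 140000; 165000−30000 = 135000; 165000−55000 = 110000; 165000−80000 = 85000; 165000−85000 = 80000; 165000−90000 = 75000.
Aggregate gap = ¥625,000.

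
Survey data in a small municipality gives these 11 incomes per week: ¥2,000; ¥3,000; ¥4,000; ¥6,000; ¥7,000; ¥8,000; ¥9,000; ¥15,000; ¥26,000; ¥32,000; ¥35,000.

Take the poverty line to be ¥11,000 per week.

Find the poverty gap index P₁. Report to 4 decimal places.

0.3140

Below z: ¥2,000, ¥3,000, ¥4,000, ¥6,000, ¥7,000, ¥8,000, ¥9,000 (q = 7 of N = 11).
Relative gaps: (11000−2000)/11000 = 0.8182; (11000−3000)/11000 = 0.7273; (11000−4000)/11000 = 0.6364; (11000−6000)/11000 = 0.4545; (11000−7000)/11000 = 0.3636; (11000−8000)/11000 = 0.2727; (11000−9000)/11000 = 0.1818.
Σ = 3.454545. Dividing by the full population N = 11 gives P₁ = 0.3140.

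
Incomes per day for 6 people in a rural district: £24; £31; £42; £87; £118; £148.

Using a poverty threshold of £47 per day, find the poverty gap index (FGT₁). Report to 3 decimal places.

Below the line: £24, £31, £42 (q = 3 of N = 6).
Gap ratios (z−y)/z: (47−24)/47 = 0.4894; (47−31)/47 = 0.3404; (47−42)/47 = 0.1064.
Sum of shortfalls = 0.936170; P₁ averages over all N: 0.936170 / 6 = 0.156.

0.156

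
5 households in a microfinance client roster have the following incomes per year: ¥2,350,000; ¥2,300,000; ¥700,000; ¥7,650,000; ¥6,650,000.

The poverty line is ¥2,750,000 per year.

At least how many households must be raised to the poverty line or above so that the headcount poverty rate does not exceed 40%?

3 of the 5 households are poor, so H = 3/5 = 0.600.
A headcount ratio of at most 40% allows at most ⌊0.40 × 5⌋ = 2 poor households.
So at least 3 − 2 = 1 must be lifted.

1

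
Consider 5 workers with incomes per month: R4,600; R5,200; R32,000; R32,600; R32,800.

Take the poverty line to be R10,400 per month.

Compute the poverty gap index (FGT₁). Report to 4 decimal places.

0.2115

Below z: R4,600, R5,200 (q = 2 of N = 5).
Normalized shortfalls: (10400−4600)/10400 = 0.5577; (10400−5200)/10400 = 0.5000.
Sum of shortfalls = 1.057692; P₁ averages over all N: 1.057692 / 5 = 0.2115.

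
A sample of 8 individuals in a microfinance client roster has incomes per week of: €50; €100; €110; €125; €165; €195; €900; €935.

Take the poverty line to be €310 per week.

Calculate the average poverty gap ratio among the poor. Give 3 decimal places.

Below the line: €50, €100, €110, €125, €165, €195 (q = 6 of N = 8).
Shortfall ratios (z−y)/z: 0.8387, 0.6774, 0.6452, 0.5968, 0.4677, 0.3710; sum = 3.596774.
The income-gap ratio divides by q (the poor only): 3.596774 / 6 = 0.599.

0.599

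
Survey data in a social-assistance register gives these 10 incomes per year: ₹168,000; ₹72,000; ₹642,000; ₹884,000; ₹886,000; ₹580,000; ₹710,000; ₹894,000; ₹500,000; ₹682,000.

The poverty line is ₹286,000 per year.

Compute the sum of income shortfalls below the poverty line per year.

₹332,000

Incomes under z: ₹72,000, ₹168,000 (q = 2 of N = 10).
Individual gaps: 286000−72000 = 214000; 286000−168000 = 118000.
Aggregate gap = ₹332,000.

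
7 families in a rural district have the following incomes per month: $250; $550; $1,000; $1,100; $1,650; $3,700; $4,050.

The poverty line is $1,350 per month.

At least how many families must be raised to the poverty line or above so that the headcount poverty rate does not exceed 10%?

4

Currently q = 4 of N = 7 are below the line (H = 0.571).
A headcount ratio of at most 10% allows at most ⌊0.10 × 7⌋ = 0 poor families.
So at least 4 − 0 = 4 must be lifted.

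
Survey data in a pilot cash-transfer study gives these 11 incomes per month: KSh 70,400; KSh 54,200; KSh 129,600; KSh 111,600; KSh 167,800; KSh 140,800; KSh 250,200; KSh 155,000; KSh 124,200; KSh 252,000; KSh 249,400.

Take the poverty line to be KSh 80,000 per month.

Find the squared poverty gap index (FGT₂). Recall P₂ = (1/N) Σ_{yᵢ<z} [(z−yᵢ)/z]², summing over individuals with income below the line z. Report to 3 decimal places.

Below z: KSh 54,200, KSh 70,400 (q = 2 of N = 11).
Shortfall ratios: (80000−54200)/80000 = 0.3225; (80000−70400)/80000 = 0.1200.
Squared: 0.1040; 0.0144.
Sum = 0.118406; P₂ = 0.118406 / 11 = 0.011.

0.011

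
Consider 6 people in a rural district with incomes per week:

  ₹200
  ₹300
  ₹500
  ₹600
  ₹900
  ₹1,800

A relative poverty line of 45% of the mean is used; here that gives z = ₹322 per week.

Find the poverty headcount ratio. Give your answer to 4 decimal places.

2 of the 6 people have income below ₹322.
H = 2/6 = 0.3333.

0.3333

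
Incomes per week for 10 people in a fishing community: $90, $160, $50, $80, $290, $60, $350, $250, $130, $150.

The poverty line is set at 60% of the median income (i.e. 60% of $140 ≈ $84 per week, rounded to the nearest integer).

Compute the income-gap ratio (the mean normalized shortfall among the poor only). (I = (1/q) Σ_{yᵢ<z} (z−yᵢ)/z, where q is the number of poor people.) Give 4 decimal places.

0.2460

Incomes under z: $50, $60, $80 (q = 3 of N = 10).
Relative gaps: 0.4048, 0.2857, 0.0476; sum = 0.738095.
The income-gap ratio divides by q (the poor only): 0.738095 / 3 = 0.2460.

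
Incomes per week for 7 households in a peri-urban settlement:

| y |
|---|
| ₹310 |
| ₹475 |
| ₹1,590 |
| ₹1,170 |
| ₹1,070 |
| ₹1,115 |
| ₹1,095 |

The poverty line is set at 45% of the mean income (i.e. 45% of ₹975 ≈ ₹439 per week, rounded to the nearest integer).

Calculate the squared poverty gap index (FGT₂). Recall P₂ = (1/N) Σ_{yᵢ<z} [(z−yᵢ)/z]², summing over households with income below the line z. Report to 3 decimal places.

0.012

Incomes under z: ₹310 (q = 1 of N = 7).
Relative gaps: (439−310)/439 = 0.2938.
Squared: 0.0863.
Sum = 0.086348; P₂ = 0.086348 / 7 = 0.012.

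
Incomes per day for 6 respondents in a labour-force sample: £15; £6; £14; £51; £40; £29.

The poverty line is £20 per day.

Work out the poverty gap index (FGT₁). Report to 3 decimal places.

0.208

Below the line: £6, £14, £15 (q = 3 of N = 6).
Relative gaps: (20−6)/20 = 0.7000; (20−14)/20 = 0.3000; (20−15)/20 = 0.2500.
Sum of shortfalls = 1.250000; P₁ averages over all N: 1.250000 / 6 = 0.208.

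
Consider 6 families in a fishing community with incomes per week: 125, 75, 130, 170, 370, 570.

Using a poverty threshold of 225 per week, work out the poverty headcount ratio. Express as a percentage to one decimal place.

66.7%

4 of the 6 families have income below 225.
H = 4/6 = 66.7%.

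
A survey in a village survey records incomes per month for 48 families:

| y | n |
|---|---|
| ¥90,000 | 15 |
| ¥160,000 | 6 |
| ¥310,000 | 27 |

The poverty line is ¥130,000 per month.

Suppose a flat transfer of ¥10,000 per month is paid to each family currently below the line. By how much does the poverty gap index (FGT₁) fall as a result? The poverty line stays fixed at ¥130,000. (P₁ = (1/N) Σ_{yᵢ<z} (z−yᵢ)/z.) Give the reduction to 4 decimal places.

0.0240

Before: below the line — 15×¥90,000; poverty gap index (FGT₁) = 0.096154.
After the ¥10,000 transfer: below the line — 15×¥100,000; poverty gap index (FGT₁) = 0.072115.
Reduction = 0.096154 − 0.072115 = 0.0240.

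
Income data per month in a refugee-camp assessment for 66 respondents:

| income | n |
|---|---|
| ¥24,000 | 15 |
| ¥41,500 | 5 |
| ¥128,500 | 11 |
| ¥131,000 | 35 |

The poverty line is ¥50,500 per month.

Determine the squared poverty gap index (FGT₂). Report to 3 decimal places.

Poor units: 15×¥24,000, 5×¥41,500 (q = 20 of N = 66).
Shortfall ratios: (50500−24000)/50500 = 0.5248 (×15); (50500−41500)/50500 = 0.1782 (×5).
Squared: 0.2754 (×15); 0.0318 (×5).
Sum = 4.289285; P₂ = 4.289285 / 66 = 0.065.

0.065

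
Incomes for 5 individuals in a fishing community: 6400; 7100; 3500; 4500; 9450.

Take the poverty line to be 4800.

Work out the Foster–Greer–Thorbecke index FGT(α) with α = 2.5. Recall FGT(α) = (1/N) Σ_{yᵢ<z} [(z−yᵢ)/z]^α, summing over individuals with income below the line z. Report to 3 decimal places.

Poor units: 3500, 4500 (q = 2 of N = 5).
Relative gaps: (4800−3500)/4800 = 0.2708; (4800−4500)/4800 = 0.0625.
Raised to α = 2.5: 0.03817; 0.00098.
Sum = 0.039149; FGT(2.5) = 0.039149 / 5 = 0.008.

0.008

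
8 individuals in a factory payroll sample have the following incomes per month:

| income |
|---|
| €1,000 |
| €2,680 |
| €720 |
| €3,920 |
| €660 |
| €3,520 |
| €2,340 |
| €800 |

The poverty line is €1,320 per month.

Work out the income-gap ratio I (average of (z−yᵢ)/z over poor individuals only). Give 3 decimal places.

Below z: €660, €720, €800, €1,000 (q = 4 of N = 8).
Shortfall ratios (z−y)/z: 0.5000, 0.4545, 0.3939, 0.2424; sum = 1.590909.
I averages over the q = 4 poor units only: 1.590909 / 4 = 0.398.

0.398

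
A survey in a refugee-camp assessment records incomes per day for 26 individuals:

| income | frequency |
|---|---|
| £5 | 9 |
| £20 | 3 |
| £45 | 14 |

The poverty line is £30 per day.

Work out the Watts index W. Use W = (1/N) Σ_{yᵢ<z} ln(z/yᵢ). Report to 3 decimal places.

Incomes under z: 9×£5, 3×£20 (q = 12 of N = 26).
Log shortfalls: ln(30/5) = 1.7918 (×9); ln(30/20) = 0.4055 (×3).
W = 17.342231 / 26 = 0.667.

0.667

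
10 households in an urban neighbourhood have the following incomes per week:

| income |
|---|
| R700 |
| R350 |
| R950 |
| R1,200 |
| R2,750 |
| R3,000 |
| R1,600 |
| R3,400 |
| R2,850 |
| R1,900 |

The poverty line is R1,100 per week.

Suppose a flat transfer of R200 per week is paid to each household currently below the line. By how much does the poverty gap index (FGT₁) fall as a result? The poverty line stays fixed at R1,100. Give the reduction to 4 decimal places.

0.0500

Before: below the line — R350, R700, R950; poverty gap index (FGT₁) = 0.118182.
After the R200 transfer: below the line — R550, R900; poverty gap index (FGT₁) = 0.068182.
Reduction = 0.118182 − 0.068182 = 0.0500.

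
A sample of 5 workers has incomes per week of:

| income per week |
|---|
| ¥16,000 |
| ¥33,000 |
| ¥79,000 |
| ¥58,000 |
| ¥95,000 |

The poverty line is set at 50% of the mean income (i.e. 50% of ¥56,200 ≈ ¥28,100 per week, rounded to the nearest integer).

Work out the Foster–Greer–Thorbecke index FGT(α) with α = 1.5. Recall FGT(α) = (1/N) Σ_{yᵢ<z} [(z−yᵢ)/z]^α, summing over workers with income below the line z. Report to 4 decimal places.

0.0565

Incomes under z: ¥16,000 (q = 1 of N = 5).
Relative gaps: (28100−16000)/28100 = 0.4306.
Raised to α = 1.5: 0.28257.
Sum = 0.282565; FGT(1.5) = 0.282565 / 5 = 0.0565.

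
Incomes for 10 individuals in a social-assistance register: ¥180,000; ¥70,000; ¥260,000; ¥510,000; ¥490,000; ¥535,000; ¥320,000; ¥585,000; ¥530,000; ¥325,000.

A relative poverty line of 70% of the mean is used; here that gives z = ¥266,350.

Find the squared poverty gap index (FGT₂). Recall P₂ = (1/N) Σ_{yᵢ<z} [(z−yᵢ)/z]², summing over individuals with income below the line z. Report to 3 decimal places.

Below the line: ¥70,000, ¥180,000, ¥260,000 (q = 3 of N = 10).
Normalized shortfalls: (266350−70000)/266350 = 0.7372; (266350−180000)/266350 = 0.3242; (266350−260000)/266350 = 0.0238.
Squared: 0.5434; 0.1051; 0.0006.
Sum = 0.649118; P₂ = 0.649118 / 10 = 0.065.

0.065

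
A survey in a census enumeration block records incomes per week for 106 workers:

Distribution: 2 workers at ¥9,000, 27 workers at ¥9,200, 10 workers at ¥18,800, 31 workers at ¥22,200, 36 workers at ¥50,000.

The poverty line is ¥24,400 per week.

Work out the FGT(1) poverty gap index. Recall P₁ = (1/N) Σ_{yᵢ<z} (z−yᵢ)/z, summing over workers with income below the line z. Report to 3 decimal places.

Incomes under z: 2×¥9,000, 27×¥9,200, 10×¥18,800, 31×¥22,200 (q = 70 of N = 106).
Relative gaps: (24400−9000)/24400 = 0.6311 (×2); (24400−9200)/24400 = 0.6230 (×27); (24400−18800)/24400 = 0.2295 (×10); (24400−22200)/24400 = 0.0902 (×31).
Sum of shortfalls = 23.172131; P₁ averages over all N: 23.172131 / 106 = 0.219.

0.219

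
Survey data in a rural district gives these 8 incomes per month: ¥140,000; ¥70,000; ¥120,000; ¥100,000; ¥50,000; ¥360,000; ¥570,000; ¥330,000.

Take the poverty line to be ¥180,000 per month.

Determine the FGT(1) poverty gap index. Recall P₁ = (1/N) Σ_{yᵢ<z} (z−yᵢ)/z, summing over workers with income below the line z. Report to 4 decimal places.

Below the line: ¥50,000, ¥70,000, ¥100,000, ¥120,000, ¥140,000 (q = 5 of N = 8).
Relative gaps: (180000−50000)/180000 = 0.7222; (180000−70000)/180000 = 0.6111; (180000−100000)/180000 = 0.4444; (180000−120000)/180000 = 0.3333; (180000−140000)/180000 = 0.2222.
Sum of shortfalls = 2.333333; P₁ averages over all N: 2.333333 / 8 = 0.2917.

0.2917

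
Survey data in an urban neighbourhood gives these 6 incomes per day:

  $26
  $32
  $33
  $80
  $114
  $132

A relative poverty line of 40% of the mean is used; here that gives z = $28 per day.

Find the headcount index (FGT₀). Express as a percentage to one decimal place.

16.7%

1 of the 6 workers have income below $28.
H = 1/6 = 16.7%.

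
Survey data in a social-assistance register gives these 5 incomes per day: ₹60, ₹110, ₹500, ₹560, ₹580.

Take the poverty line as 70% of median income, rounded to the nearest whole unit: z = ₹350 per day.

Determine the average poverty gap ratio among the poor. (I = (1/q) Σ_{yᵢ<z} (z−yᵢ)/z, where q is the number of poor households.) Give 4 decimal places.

0.7571

Below the line: ₹60, ₹110 (q = 2 of N = 5).
Relative gaps: 0.8286, 0.6857; sum = 1.514286.
The income-gap ratio divides by q (the poor only): 1.514286 / 2 = 0.7571.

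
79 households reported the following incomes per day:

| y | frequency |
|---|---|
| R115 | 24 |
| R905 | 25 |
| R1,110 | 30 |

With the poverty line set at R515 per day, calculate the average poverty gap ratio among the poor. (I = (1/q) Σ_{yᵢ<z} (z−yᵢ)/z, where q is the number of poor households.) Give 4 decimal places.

0.7767

Below the line: 24×R115 (q = 24 of N = 79).
Relative gaps: 0.7767 (×24); sum = 18.640777.
The income-gap ratio divides by q (the poor only): 18.640777 / 24 = 0.7767.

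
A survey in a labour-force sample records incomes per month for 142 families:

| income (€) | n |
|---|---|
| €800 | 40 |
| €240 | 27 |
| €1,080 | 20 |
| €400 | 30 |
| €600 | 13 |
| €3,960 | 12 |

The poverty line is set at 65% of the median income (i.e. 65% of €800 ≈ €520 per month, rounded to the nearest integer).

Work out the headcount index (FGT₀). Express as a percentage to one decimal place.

57 of the 142 families have income below €520.
H = 57/142 = 40.1%.

40.1%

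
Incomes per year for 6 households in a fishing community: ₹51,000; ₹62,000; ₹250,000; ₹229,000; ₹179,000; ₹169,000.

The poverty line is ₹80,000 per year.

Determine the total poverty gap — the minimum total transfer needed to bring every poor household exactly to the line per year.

Incomes under z: ₹51,000, ₹62,000 (q = 2 of N = 6).
Individual gaps: 80000−51000 = 29000; 80000−62000 = 18000.
Aggregate gap = ₹47,000.

₹47,000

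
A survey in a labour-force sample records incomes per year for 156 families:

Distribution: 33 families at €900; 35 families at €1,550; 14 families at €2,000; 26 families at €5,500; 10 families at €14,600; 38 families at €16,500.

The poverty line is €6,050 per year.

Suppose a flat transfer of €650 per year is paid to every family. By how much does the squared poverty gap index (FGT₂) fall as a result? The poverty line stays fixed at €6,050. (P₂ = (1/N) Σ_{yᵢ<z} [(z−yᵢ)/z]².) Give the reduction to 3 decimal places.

0.083

Before: below the line — 33×€900, 35×€1,550, 14×€2,000, 26×€5,500; squared poverty gap index (FGT₂) = 0.31900.
After the €650 transfer: below the line — 33×€1,550, 35×€2,200, 14×€2,650; squared poverty gap index (FGT₂) = 0.23623.
Reduction = 0.31900 − 0.23623 = 0.083.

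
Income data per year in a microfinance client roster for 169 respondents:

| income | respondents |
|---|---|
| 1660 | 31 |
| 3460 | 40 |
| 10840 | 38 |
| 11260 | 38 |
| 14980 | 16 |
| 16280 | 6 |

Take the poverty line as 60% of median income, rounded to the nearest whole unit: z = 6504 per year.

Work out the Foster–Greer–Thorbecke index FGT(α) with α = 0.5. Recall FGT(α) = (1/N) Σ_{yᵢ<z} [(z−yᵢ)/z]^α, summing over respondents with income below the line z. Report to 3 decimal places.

0.320

Incomes under z: 31×1660, 40×3460 (q = 71 of N = 169).
Normalized shortfalls: (6504−1660)/6504 = 0.7448 (×31); (6504−3460)/6504 = 0.4680 (×40).
Raised to α = 0.5: 0.86300 (×31); 0.68412 (×40).
Sum = 54.117847; FGT(0.5) = 54.117847 / 169 = 0.320.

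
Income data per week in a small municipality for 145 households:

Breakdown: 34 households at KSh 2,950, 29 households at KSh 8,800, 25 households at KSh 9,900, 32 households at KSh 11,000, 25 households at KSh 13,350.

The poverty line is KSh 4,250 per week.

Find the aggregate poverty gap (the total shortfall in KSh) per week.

KSh 44,200

Poor units: 34×KSh 2,950 (q = 34 of N = 145).
Individual gaps: 34×(4250−2950) = 44200.
Aggregate gap = KSh 44,200.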